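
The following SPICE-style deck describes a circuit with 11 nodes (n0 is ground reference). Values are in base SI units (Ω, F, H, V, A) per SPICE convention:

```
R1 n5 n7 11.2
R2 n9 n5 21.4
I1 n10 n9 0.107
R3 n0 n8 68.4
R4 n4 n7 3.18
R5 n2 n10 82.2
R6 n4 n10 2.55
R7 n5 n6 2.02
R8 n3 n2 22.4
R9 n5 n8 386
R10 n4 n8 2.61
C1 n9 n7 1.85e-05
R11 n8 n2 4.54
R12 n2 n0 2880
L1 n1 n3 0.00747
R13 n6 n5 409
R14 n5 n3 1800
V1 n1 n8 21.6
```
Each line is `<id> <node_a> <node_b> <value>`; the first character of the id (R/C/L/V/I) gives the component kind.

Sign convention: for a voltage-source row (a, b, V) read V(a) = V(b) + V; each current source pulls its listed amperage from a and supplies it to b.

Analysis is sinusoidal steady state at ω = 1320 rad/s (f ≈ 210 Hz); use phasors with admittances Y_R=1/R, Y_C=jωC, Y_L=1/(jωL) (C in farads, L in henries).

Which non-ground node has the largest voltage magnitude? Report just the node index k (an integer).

Element admittances at ω=1320 rad/s:
  Y(R1) = 0.08929+0.000j S between n5,n7
  Y(R2) = 0.04673+0.000j S between n9,n5
  I1: injects 0.107 A into n9 (from n10)
  Y(R3) = 0.01462+0.000j S between n0,n8
  Y(R4) = 0.3145+0.000j S between n4,n7
  Y(R5) = 0.01217+0.000j S between n2,n10
  Y(R6) = 0.3922+0.000j S between n4,n10
  Y(R7) = 0.4950+0.000j S between n5,n6
  Y(R8) = 0.04464+0.000j S between n3,n2
  Y(R9) = 0.002591+0.000j S between n5,n8
  Y(R10) = 0.3831+0.000j S between n4,n8
  Y(C1) = 0.000+0.02442j S between n9,n7
  Y(R11) = 0.2203+0.000j S between n8,n2
  Y(R12) = 0.0003472+0.000j S between n2,n0
  Y(L1) = 0.000-0.1014j S between n1,n3
  Y(R13) = 0.002445+0.000j S between n6,n5
  Y(R14) = 0.0005556+0.000j S between n5,n3
  V1: constraint V(n1)−V(n8) = 21.6
Assemble and solve the 11×11 MNA system:
  V(n1)=21.53+0.02656j  V(n2)=2.975-1.118j  V(n3)=18.87-7.069j  V(n4)=0.04502-0.01238j  V(n5)=1.199-0.6326j  V(n6)=1.199-0.6326j  V(n7)=0.4060-0.01832j  V(n8)=-0.07067+0.02656j  V(n9)=2.576-1.766j  V(n10)=-0.1314-0.04566j
  i(V1)=-0.7196+0.2692j

1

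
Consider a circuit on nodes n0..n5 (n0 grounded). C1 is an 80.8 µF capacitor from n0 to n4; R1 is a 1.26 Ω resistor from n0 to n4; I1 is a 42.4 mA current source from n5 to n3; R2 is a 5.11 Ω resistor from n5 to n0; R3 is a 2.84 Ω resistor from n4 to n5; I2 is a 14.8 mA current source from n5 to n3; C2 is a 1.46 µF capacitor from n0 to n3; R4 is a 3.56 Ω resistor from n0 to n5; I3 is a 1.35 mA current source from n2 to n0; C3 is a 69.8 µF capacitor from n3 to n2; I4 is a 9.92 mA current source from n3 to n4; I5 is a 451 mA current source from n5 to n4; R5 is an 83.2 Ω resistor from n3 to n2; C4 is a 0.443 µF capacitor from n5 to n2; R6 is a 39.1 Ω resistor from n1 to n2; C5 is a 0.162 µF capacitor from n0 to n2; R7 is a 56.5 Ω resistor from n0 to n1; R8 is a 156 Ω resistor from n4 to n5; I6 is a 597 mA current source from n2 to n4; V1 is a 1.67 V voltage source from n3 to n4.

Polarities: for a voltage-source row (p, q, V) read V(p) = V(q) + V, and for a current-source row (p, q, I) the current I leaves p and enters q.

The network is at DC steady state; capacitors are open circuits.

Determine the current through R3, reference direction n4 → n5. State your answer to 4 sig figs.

MNA unknowns: 5 node voltages V₁..V_5 plus 1 source current (V1)
C1: Y=0.000 on G[0,4]
R1: Y=0.7937 on G[0,4]
I1: z[5]−=0.0424, z[3]+=0.0424
R2: Y=0.1957 on G[5,0]
R3: Y=0.3521 on G[4,5]
I2: z[5]−=0.0148, z[3]+=0.0148
C2: Y=0.000 on G[0,3]
R4: Y=0.2809 on G[0,5]
I3: z[2]−=0.00135, z[0]+=0.00135
C3: Y=0.000 on G[3,2]
I4: z[3]−=0.00992, z[4]+=0.00992
I5: z[5]−=0.451, z[4]+=0.451
R5: Y=0.01202 on G[3,2]
C4: Y=0.000 on G[5,2]
R6: Y=0.02558 on G[1,2]
C5: Y=0.000 on G[0,2]
R7: Y=0.01770 on G[0,1]
R8: Y=0.006410 on G[4,5]
I6: z[2]−=0.597, z[4]+=0.597
V1: row V3−V4=1.67, i_V1 at 3,4
solve → V1=-15.03, V2=-25.43, V3=2.226, V4=0.5556, V5=-0.3700
aux → i_V1=-0.2851

0.3259 A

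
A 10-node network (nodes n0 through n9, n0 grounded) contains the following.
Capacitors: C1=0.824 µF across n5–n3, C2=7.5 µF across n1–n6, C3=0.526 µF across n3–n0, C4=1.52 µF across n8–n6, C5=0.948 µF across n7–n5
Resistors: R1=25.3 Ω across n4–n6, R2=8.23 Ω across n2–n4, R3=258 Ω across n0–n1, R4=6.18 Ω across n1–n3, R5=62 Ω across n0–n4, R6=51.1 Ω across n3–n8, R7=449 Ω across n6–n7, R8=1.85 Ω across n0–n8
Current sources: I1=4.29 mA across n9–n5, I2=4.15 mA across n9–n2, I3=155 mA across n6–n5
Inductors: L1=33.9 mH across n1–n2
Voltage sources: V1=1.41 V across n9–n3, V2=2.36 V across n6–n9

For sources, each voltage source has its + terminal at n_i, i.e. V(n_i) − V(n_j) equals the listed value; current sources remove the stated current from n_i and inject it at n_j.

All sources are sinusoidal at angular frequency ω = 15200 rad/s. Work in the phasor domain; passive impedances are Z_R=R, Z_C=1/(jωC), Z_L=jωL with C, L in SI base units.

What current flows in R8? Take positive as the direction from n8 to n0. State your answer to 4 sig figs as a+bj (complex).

Element admittances at ω=15200 rad/s:
  Y(C1) = 0.000+0.01252j S between n5,n3
  Y(C2) = 0.000+0.1140j S between n1,n6
  Y(R1) = 0.03953+0.000j S between n4,n6
  I1: injects 0.00429 A into n5 (from n9)
  Y(R2) = 0.1215+0.000j S between n2,n4
  I2: injects 0.00415 A into n2 (from n9)
  Y(R3) = 0.003876+0.000j S between n0,n1
  Y(R4) = 0.1618+0.000j S between n1,n3
  Y(R5) = 0.01613+0.000j S between n0,n4
  Y(R6) = 0.01957+0.000j S between n3,n8
  Y(C3) = 0.000+0.007995j S between n3,n0
  Y(C4) = 0.000+0.02310j S between n8,n6
  Y(R7) = 0.002227+0.000j S between n6,n7
  Y(L1) = 0.000-0.001941j S between n1,n2
  Y(C5) = 0.000+0.01441j S between n7,n5
  I3: injects 0.155 A into n5 (from n6)
  Y(R8) = 0.5405+0.000j S between n0,n8
  V1: constraint V(n9)−V(n3) = 1.41
  V2: constraint V(n6)−V(n9) = 2.36
Assemble and solve the 11×11 MNA system:
  V(n1)=-0.9508+0.9523j  V(n2)=1.308-0.4438j  V(n3)=-2.182-0.7866j  V(n4)=1.251-0.4799j  V(n5)=0.05527-13.43j  V(n6)=1.588-0.7866j  V(n7)=2.000-13.37j  V(n8)=-0.04215+0.03976j  V(n9)=-0.7719-0.7866j
  i(V1)=-0.3932-0.3430j  i(V2)=-0.3847-0.3430j

-0.02278+0.02149j A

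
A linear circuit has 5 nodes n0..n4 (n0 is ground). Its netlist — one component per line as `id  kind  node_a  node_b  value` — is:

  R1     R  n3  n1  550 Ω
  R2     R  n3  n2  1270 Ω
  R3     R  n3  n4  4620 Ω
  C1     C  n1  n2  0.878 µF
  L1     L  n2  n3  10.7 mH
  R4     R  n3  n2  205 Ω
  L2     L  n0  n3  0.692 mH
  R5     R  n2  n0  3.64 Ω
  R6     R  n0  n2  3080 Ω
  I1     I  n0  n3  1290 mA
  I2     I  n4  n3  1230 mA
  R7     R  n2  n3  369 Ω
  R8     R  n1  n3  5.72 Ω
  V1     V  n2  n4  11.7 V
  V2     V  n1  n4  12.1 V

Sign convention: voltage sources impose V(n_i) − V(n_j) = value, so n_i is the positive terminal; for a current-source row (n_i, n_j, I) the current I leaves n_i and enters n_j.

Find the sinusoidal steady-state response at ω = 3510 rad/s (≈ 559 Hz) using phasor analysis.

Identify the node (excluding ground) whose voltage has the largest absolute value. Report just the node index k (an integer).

Apply KCL at each of the 4 non-ground nodes and solve the resulting linear system.
Node n1: branches {R1, C1, R8, V2} → V_1 = -1.803+1.662j
Node n2: branches {R2, C1, L1, R4, R5, R6, R7, V1} → V_2 = -2.203+1.662j
Node n3: branches {R1, R2, R3, L1, R4, L2, I1, I2, R7, R8} → V_3 = 1.110+4.605j
Node n4: branches {R3, I2, V1, V2} → V_4 = -13.90+1.662j
Source currents: i(V1)=0.7121-0.5194j, i(V2)=0.5146+0.5187j

4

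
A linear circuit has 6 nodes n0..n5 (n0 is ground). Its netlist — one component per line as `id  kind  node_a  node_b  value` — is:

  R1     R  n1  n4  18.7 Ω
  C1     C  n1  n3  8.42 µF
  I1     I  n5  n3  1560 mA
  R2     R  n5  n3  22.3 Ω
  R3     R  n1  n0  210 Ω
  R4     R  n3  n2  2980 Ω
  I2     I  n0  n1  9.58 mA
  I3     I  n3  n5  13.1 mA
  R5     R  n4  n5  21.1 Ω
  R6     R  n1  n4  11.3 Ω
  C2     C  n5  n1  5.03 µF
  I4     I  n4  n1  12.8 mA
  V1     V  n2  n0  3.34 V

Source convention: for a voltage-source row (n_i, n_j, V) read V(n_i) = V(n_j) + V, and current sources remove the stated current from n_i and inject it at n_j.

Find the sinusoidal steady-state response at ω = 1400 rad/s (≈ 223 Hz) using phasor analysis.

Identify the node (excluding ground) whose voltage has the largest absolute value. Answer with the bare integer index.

3

Element admittances at ω=1400 rad/s:
  Y(R1) = 0.05348+0.000j S between n1,n4
  Y(C1) = 0.000+0.01179j S between n1,n3
  I1: injects 1.56 A into n3 (from n5)
  Y(R2) = 0.04484+0.000j S between n5,n3
  Y(R3) = 0.004762+0.000j S between n1,n0
  Y(R4) = 0.0003356+0.000j S between n3,n2
  I2: injects 0.00958 A into n1 (from n0)
  I3: injects 0.0131 A into n5 (from n3)
  Y(R5) = 0.04739+0.000j S between n4,n5
  Y(R6) = 0.08850+0.000j S between n1,n4
  Y(C2) = 0.000+0.007042j S between n5,n1
  I4: injects 0.0128 A into n1 (from n4)
  V1: constraint V(n2)−V(n0) = 3.34
Assemble and solve the 6×6 MNA system:
  V(n1)=0.4695+0.8760j  V(n2)=3.340+0.000j  V(n3)=25.23-12.43j  V(n4)=-1.119-0.8488j  V(n5)=-5.608-6.016j
  i(V1)=0.007344-0.004171j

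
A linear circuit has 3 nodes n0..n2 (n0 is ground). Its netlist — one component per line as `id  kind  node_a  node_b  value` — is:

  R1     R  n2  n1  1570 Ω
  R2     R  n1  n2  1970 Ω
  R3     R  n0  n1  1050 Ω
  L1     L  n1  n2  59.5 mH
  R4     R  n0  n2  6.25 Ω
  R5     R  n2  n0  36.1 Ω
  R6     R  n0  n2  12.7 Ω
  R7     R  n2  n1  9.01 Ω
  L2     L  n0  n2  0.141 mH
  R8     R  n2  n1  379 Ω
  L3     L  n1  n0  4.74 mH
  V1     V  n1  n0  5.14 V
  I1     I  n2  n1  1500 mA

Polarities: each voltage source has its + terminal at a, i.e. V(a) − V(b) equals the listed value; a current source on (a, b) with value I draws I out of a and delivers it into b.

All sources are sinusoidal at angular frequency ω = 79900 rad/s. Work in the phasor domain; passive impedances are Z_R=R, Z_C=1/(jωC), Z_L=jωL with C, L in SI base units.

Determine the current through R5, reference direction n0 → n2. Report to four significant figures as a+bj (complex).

Element admittances at ω=79900 rad/s:
  Y(R1) = 0.0006369+0.000j S between n2,n1
  Y(R2) = 0.0005076+0.000j S between n1,n2
  Y(R3) = 0.0009524+0.000j S between n0,n1
  Y(L1) = 0.000-0.0002103j S between n1,n2
  Y(R4) = 0.1600+0.000j S between n0,n2
  Y(R5) = 0.02770+0.000j S between n2,n0
  Y(R6) = 0.07874+0.000j S between n0,n2
  Y(R7) = 0.1110+0.000j S between n2,n1
  Y(L2) = 0.000-0.08876j S between n0,n2
  Y(R8) = 0.002639+0.000j S between n2,n1
  Y(L3) = 0.000-0.002640j S between n1,n0
  V1: constraint V(n1)−V(n0) = 5.14
  I1: injects 1.5 A into n1 (from n2)
Assemble and solve the 3×3 MNA system:
  V(n1)=5.140+0.000j  V(n2)=-2.263-0.5311j
  i(V1)=0.6453-0.04583j

0.06270+0.01471j A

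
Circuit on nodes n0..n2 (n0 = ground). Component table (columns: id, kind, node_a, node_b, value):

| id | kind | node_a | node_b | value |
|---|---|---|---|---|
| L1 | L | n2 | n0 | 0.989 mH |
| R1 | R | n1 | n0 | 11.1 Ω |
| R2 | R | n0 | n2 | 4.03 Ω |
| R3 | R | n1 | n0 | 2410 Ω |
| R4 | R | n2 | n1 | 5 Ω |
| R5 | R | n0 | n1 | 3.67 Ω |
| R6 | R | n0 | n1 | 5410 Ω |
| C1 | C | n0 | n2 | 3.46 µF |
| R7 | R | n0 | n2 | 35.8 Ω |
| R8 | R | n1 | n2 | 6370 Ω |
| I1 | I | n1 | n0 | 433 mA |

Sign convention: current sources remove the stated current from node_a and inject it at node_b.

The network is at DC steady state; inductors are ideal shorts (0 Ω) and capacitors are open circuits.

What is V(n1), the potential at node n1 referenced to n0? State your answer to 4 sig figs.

Element admittances at DC:
  L1: short n2↔n0 (DC inductor)
  Y(R1) = 0.09009 S between n1,n0
  Y(R2) = 0.2481 S between n0,n2
  Y(R3) = 0.0004149 S between n1,n0
  Y(R4) = 0.2000 S between n2,n1
  Y(R5) = 0.2725 S between n0,n1
  Y(R6) = 0.0001848 S between n0,n1
  Y(C1) = 0.000 S between n0,n2
  Y(R7) = 0.02793 S between n0,n2
  Y(R8) = 0.0001570 S between n1,n2
  I1: injects 0.433 A into n0 (from n1)
Assemble and solve the 3×3 MNA system:
  V(n1)=-0.7686  V(n2)=0.000
  i(L1)=-0.1539

-0.7686 V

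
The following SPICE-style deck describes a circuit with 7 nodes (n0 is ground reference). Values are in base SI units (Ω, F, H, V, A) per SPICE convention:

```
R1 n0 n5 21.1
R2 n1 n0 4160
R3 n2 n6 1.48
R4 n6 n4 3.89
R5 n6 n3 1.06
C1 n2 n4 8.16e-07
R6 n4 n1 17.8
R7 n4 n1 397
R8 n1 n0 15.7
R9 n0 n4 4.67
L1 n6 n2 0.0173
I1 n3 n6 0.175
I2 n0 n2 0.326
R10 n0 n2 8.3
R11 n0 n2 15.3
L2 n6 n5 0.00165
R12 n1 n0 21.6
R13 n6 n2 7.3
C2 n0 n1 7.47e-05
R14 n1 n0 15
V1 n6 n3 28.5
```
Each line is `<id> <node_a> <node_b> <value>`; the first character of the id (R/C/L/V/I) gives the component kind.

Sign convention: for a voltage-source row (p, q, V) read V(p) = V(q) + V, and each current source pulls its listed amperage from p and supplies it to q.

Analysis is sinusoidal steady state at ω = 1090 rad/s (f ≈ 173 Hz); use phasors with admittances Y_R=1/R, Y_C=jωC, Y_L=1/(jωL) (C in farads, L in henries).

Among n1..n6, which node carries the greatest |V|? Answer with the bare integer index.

MNA unknowns: 6 node voltages V₁..V_6 plus 1 source current (V1)
R1: Y=0.04739+0.000j on G[0,5]
R2: Y=0.0002404+0.000j on G[1,0]
R3: Y=0.6757+0.000j on G[2,6]
R4: Y=0.2571+0.000j on G[6,4]
R5: Y=0.9434+0.000j on G[6,3]
C1: Y=0.000+0.0008894j on G[2,4]
R6: Y=0.05618+0.000j on G[4,1]
R7: Y=0.002519+0.000j on G[4,1]
R8: Y=0.06369+0.000j on G[1,0]
R9: Y=0.2141+0.000j on G[0,4]
L1: Y=0.000-0.05303j on G[6,2]
I1: z[3]−=0.175, z[6]+=0.175
I2: z[0]−=0.326, z[2]+=0.326
R10: Y=0.1205+0.000j on G[0,2]
R11: Y=0.06536+0.000j on G[0,2]
L2: Y=0.000-0.5560j on G[6,5]
R12: Y=0.04630+0.000j on G[1,0]
R13: Y=0.1370+0.000j on G[6,2]
C2: Y=0.000+0.08142j on G[0,1]
R14: Y=0.06667+0.000j on G[1,0]
V1: row V6−V3=28.5, i_V1 at 6,3
solve → V1=0.08956-0.03141j, V2=0.9856+0.009909j, V3=-27.69+0.001378j, V4=0.4030-0.001833j, V5=0.8046-0.06721j, V6=0.8104+0.001378j
aux → i_V1=-26.71+0.000j

3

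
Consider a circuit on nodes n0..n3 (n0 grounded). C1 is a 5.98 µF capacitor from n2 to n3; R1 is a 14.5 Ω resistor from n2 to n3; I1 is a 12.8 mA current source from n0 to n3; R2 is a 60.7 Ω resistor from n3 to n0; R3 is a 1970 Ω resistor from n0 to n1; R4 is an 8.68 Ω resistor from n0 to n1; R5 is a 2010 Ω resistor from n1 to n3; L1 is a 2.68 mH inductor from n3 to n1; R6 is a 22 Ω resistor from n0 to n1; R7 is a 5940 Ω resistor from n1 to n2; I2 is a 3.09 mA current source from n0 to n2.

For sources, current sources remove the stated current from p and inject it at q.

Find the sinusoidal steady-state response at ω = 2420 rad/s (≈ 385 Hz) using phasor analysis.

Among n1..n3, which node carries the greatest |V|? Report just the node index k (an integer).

2

Apply KCL at each of the 3 non-ground nodes and solve the resulting linear system.
Node n1: branches {R3, R4, R5, L1, R6, R7} → V_1 = 0.08858-0.008579j
Node n2: branches {C1, R1, R7, I2} → V_2 = 0.1407+0.07475j
Node n3: branches {C1, R1, I1, R2, R5, L1} → V_3 = 0.09794+0.08393j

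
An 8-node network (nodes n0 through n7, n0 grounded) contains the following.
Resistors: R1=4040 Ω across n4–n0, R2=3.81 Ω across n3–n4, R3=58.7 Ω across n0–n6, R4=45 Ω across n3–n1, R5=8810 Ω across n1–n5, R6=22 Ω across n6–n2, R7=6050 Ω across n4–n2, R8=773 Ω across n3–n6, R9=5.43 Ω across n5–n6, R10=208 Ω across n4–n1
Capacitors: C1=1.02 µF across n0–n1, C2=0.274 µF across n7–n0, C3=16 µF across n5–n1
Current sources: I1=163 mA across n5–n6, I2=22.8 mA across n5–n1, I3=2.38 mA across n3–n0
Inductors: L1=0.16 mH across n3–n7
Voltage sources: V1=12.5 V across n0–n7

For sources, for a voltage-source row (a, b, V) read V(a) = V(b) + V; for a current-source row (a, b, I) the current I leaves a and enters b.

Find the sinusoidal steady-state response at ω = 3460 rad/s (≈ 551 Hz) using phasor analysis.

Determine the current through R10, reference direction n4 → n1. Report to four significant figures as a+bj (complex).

-0.01961-0.005848j A

Element admittances at ω=3460 rad/s:
  Y(R1) = 0.0002475+0.000j S between n4,n0
  Y(R2) = 0.2625+0.000j S between n3,n4
  Y(C1) = 0.000+0.003529j S between n0,n1
  Y(C2) = 0.000+0.0009480j S between n7,n0
  Y(R3) = 0.01704+0.000j S between n0,n6
  Y(R4) = 0.02222+0.000j S between n3,n1
  I1: injects 0.163 A into n6 (from n5)
  Y(C3) = 0.000+0.05536j S between n5,n1
  Y(R5) = 0.0001135+0.000j S between n1,n5
  Y(R6) = 0.04545+0.000j S between n6,n2
  Y(L1) = 0.000-1.806j S between n3,n7
  Y(R7) = 0.0001653+0.000j S between n4,n2
  I2: injects 0.0228 A into n1 (from n5)
  Y(R8) = 0.001294+0.000j S between n3,n6
  Y(R9) = 0.1842+0.000j S between n5,n6
  Y(R10) = 0.004808+0.000j S between n4,n1
  I3: injects 0.00238 A into n0 (from n3)
  V1: constraint V(n0)−V(n7) = 12.5
Assemble and solve the 8×8 MNA system:
  V(n1)=-8.350+1.306j  V(n2)=-6.827-0.2045j  V(n3)=-12.52+0.06713j  V(n4)=-12.43+0.08914j  V(n5)=-8.276-0.2267j  V(n6)=-6.806-0.2055j  V(n7)=-12.50+0.000j
  i(V1)=-0.1213-0.04480j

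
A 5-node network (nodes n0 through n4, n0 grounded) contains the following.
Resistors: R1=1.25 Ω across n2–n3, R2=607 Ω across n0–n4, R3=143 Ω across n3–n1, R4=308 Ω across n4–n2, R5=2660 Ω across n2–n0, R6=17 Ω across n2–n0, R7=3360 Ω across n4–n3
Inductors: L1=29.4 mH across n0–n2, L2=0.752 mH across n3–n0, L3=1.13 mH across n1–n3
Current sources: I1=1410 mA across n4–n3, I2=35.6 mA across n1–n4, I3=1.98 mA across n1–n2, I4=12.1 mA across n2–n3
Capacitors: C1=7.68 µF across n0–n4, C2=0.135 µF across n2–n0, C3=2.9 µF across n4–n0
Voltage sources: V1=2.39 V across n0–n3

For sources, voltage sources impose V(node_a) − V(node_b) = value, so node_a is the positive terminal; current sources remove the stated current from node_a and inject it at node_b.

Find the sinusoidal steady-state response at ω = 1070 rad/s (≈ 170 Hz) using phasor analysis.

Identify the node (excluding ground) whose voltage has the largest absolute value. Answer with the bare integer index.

4

Element admittances at ω=1070 rad/s:
  Y(R1) = 0.8000+0.000j S between n2,n3
  Y(L1) = 0.000-0.03179j S between n0,n2
  Y(L2) = 0.000-1.243j S between n3,n0
  Y(R2) = 0.001647+0.000j S between n0,n4
  I1: injects 1.41 A into n3 (from n4)
  Y(C1) = 0.000+0.008218j S between n0,n4
  Y(R3) = 0.006993+0.000j S between n3,n1
  I2: injects 0.0356 A into n4 (from n1)
  Y(R4) = 0.003247+0.000j S between n4,n2
  Y(R5) = 0.0003759+0.000j S between n2,n0
  Y(R6) = 0.05882+0.000j S between n2,n0
  I3: injects 0.00198 A into n2 (from n1)
  Y(L3) = 0.000-0.8271j S between n1,n3
  Y(R7) = 0.0002976+0.000j S between n4,n3
  Y(C2) = 0.000+0.0001445j S between n2,n0
  Y(C3) = 0.000+0.003103j S between n4,n0
  I4: injects 0.0121 A into n3 (from n2)
  V1: constraint V(n0)−V(n3) = 2.39
Assemble and solve the 5×5 MNA system:
  V(n1)=-2.390-0.04543j  V(n2)=-2.413+0.2915j  V(n3)=-2.390+0.000j  V(n4)=-46.22+101.0j
  i(V1)=-1.353+2.707j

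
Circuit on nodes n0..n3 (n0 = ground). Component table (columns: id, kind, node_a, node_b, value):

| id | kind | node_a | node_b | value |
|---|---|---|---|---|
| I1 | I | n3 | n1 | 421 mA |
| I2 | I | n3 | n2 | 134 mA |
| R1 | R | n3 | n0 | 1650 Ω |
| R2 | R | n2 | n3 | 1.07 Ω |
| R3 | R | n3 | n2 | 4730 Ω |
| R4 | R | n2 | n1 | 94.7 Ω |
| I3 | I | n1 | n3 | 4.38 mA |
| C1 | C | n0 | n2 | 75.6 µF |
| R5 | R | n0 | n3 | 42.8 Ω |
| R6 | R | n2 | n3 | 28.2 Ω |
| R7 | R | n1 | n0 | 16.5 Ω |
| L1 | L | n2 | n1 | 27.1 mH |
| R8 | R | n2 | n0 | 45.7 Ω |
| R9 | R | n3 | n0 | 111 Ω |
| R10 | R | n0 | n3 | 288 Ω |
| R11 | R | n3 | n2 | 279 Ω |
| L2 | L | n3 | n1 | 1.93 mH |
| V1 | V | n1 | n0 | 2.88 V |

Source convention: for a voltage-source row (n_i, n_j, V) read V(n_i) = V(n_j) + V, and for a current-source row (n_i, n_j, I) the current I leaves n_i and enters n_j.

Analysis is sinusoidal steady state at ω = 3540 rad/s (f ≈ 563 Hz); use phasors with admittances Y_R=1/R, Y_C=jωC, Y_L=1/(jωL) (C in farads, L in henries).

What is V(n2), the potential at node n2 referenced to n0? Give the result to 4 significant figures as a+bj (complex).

-3.851-0.2966j V

Apply KCL at each of the 3 non-ground nodes and solve the resulting linear system.
Node n1: branches {I1, R4, I3, R7, L1, L2, V1} → V_1 = 2.880+0.000j
Node n2: branches {I2, R2, R3, R4, C1, R6, L1, R8, R11} → V_2 = -3.851-0.2966j
Node n3: branches {I1, I2, R1, R2, R3, I3, R5, R6, R9, R10, R11, L2} → V_3 = -4.070-1.293j
Source currents: i(V1)=-0.02132+1.084j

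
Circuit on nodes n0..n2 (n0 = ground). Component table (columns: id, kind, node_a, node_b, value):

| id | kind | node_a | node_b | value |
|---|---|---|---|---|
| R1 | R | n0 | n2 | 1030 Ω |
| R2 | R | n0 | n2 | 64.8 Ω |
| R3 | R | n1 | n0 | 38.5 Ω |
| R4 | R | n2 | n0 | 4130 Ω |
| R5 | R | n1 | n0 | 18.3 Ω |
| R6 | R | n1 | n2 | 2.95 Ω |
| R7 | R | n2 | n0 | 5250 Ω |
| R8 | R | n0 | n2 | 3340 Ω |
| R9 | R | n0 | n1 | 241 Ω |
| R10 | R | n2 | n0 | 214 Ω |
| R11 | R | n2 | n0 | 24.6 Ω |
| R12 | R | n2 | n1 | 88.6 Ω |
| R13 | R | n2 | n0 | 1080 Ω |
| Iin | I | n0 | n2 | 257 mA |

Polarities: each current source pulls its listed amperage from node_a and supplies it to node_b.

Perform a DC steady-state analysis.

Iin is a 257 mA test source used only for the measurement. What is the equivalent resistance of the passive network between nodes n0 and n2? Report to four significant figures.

R_eq = 7.597 Ω

Element admittances at DC:
  Y(R1) = 0.0009709 S between n0,n2
  Y(R2) = 0.01543 S between n0,n2
  Y(R3) = 0.02597 S between n1,n0
  Y(R4) = 0.0002421 S between n2,n0
  Y(R5) = 0.05464 S between n1,n0
  Y(R6) = 0.3390 S between n1,n2
  Y(R7) = 0.0001905 S between n2,n0
  Y(R8) = 0.0002994 S between n0,n2
  Y(R9) = 0.004149 S between n0,n1
  Y(R10) = 0.004673 S between n2,n0
  Y(R11) = 0.04065 S between n2,n0
  Y(R12) = 0.01129 S between n2,n1
  Y(R13) = 0.0009259 S between n2,n0
  Iin: injects 0.257 A into n2 (from n0)
Assemble and solve the 2×2 MNA system:
  V(n1)=1.572  V(n2)=1.952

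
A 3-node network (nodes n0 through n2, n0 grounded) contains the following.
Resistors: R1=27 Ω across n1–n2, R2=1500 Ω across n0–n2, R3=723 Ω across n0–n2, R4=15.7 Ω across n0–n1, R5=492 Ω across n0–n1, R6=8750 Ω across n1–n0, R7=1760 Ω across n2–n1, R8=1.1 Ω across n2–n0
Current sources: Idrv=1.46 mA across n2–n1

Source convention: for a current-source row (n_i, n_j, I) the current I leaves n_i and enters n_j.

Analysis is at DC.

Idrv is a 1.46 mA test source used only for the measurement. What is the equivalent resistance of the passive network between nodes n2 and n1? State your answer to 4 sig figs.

MNA unknowns: 2 node voltages V₁..V_2
R1: Y=0.03704 on G[1,2]
R2: Y=0.0006667 on G[0,2]
R3: Y=0.001383 on G[0,2]
R4: Y=0.06369 on G[0,1]
R5: Y=0.002033 on G[0,1]
R6: Y=0.0001143 on G[1,0]
R7: Y=0.0005682 on G[2,1]
R8: Y=0.9091 on G[2,0]
Idrv: z[2]−=0.00146, z[1]+=0.00146
solve → V1=0.01375, V2=-0.0009938

R_eq = 10.10 Ω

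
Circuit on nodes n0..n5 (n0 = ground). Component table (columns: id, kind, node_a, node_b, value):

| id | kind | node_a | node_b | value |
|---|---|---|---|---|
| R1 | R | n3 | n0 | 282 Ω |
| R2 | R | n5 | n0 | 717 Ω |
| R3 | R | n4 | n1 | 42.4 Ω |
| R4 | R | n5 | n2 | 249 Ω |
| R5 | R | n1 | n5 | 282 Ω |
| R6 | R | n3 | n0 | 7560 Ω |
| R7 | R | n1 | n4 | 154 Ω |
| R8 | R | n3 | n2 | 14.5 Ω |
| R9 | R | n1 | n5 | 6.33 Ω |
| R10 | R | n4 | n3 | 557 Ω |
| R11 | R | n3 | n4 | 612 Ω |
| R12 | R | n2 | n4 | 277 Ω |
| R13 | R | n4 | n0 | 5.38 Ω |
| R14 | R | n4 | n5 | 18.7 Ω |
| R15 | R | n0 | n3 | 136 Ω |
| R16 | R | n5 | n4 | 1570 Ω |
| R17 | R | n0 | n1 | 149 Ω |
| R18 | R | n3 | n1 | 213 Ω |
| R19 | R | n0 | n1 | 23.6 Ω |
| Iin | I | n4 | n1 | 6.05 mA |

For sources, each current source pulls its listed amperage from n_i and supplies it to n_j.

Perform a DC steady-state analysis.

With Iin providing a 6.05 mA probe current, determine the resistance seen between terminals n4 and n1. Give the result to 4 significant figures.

R_eq = 8.811 Ω

MNA unknowns: 5 node voltages V₁..V_5
R1: Y=0.003546 on G[3,0]
R2: Y=0.001395 on G[5,0]
R3: Y=0.02358 on G[4,1]
R4: Y=0.004016 on G[5,2]
R5: Y=0.003546 on G[1,5]
R6: Y=0.0001323 on G[3,0]
R7: Y=0.006494 on G[1,4]
R8: Y=0.06897 on G[3,2]
R9: Y=0.1580 on G[1,5]
R10: Y=0.001795 on G[4,3]
R11: Y=0.001634 on G[3,4]
R12: Y=0.003610 on G[2,4]
R13: Y=0.1859 on G[4,0]
R14: Y=0.05348 on G[4,5]
R15: Y=0.007353 on G[0,3]
R16: Y=0.0006369 on G[5,4]
R17: Y=0.006711 on G[0,1]
R18: Y=0.004695 on G[3,1]
R19: Y=0.04237 on G[0,1]
Iin: z[4]−=0.00605, z[1]+=0.00605
solve → V1=0.04162, V2=0.008425, V3=0.008356, V4=-0.01169, V5=0.02770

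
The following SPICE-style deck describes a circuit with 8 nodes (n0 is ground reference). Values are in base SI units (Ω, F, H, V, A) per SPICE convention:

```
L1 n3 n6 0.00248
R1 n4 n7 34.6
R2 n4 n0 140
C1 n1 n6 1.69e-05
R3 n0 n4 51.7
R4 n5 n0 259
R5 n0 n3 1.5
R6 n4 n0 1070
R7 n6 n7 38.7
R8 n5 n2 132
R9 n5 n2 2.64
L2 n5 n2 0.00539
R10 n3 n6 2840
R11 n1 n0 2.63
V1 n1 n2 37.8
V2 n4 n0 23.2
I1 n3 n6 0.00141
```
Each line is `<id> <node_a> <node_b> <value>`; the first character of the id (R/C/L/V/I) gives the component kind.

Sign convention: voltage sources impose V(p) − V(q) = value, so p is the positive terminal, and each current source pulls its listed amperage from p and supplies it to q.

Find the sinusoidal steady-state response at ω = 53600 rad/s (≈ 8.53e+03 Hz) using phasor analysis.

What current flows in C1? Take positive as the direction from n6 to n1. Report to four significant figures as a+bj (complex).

Apply KCL at each of the 7 non-ground nodes and solve the resulting linear system.
Node n1: branches {C1, R11, V1} → V_1 = 1.167+0.03415j
Node n2: branches {R8, R9, L2, V1} → V_2 = -36.63+0.03415j
Node n3: branches {L1, R5, R10, I1} → V_3 = -0.004732-0.01353j
Node n4: branches {R1, R2, R3, R6, V2} → V_4 = 23.20+0.000j
Node n5: branches {R4, R8, R9, L2} → V_5 = -36.27+0.03703j
Node n6: branches {L1, C1, R7, R10, I1} → V_6 = 1.181-0.3010j
Node n7: branches {R1, R7} → V_7 = 12.81-0.1421j
Source currents: i(V1)=-0.1400+0.0001430j, i(V2)=-0.9365-0.004106j

0.3035+0.01313j A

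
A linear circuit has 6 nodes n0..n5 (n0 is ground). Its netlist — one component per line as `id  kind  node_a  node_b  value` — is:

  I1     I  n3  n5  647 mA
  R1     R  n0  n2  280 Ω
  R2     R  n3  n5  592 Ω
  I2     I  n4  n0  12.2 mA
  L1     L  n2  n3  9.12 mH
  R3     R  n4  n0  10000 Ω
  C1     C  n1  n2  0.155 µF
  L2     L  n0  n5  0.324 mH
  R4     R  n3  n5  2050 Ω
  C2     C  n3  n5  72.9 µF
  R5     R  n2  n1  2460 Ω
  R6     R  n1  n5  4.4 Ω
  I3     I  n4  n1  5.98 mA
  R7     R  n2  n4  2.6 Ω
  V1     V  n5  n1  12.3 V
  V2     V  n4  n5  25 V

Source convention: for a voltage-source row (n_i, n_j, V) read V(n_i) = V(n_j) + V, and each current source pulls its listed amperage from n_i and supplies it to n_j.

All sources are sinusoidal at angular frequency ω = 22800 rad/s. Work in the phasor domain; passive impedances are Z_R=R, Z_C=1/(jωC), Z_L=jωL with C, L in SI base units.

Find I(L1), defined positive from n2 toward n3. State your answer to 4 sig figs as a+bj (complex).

MNA unknowns: 5 node voltages V₁..V_5 plus 2 source currents (V1, V2)
I1: z[3]−=0.647, z[5]+=0.647
R1: Y=0.003571+0.000j on G[0,2]
R2: Y=0.001689+0.000j on G[3,5]
I2: z[4]−=0.0122, z[0]+=0.0122
L1: Y=0.000-0.004809j on G[2,3]
R3: Y=0.0001000+0.000j on G[4,0]
C1: Y=0.000+0.003534j on G[1,2]
L2: Y=0.000-0.1354j on G[0,5]
R4: Y=0.0004878+0.000j on G[3,5]
C2: Y=0.000+1.662j on G[3,5]
R5: Y=0.0004065+0.000j on G[2,1]
R6: Y=0.2273+0.000j on G[1,5]
I3: z[4]−=0.00598, z[1]+=0.00598
R7: Y=0.3846+0.000j on G[2,4]
V1: row V5−V1=12.3, i_V1 at 5,1
V2: row V4−V5=25, i_V2 at 4,5
solve → V1=-12.32-0.7606j, V2=24.72-0.7834j, V3=-0.09352-0.3703j, V4=24.98-0.7606j, V5=-0.02123-0.7606j
aux → i_V1=-2.817-0.1309j, i_V2=-0.1221-0.008694j

-0.001987-0.1193j A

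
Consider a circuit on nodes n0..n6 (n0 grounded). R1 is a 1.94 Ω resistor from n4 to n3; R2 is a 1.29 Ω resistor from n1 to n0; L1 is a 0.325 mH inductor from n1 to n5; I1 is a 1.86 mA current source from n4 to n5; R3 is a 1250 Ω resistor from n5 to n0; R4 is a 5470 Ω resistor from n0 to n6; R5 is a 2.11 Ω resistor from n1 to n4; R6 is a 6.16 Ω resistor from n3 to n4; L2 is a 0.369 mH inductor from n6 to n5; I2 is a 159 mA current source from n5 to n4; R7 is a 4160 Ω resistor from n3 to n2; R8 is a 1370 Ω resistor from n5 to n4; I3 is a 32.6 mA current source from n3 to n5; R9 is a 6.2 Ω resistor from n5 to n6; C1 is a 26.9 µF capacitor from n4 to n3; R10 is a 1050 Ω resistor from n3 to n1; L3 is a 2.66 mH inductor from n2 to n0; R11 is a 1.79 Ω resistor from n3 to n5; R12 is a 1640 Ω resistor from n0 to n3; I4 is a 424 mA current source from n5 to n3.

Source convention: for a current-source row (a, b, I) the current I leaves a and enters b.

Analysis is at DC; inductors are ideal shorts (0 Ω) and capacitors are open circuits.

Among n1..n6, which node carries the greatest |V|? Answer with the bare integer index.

MNA unknowns: 6 node voltages V₁..V_6 plus 3 source currents (L1, L2, L3)
R1: Y=0.5155 on G[4,3]
R2: Y=0.7752 on G[1,0]
L1: row V1−V5=0, i_L1 at 1,5
I1: z[4]−=0.00186, z[5]+=0.00186
R3: Y=0.0008000 on G[5,0]
R4: Y=0.0001828 on G[0,6]
R5: Y=0.4739 on G[1,4]
R6: Y=0.1623 on G[3,4]
L2: row V6−V5=0, i_L2 at 6,5
I2: z[5]−=0.159, z[4]+=0.159
R7: Y=0.0002404 on G[3,2]
R8: Y=0.0007299 on G[5,4]
I3: z[3]−=0.0326, z[5]+=0.0326
R9: Y=0.1613 on G[5,6]
C1: Y=0.000 on G[4,3]
R10: Y=0.0009524 on G[3,1]
L3: row V2−V0=0, i_L3 at 2,0
R11: Y=0.5587 on G[3,5]
R12: Y=0.0006098 on G[0,3]
I4: z[5]−=0.424, z[3]+=0.424
solve → V1=-0.0006305, V2=0.000, V3=0.5756, V4=0.4746, V5=-0.0006305, V6=-0.0006305
aux → i_L1=0.2263, i_L2=1.153e-07, i_L3=0.0001384

3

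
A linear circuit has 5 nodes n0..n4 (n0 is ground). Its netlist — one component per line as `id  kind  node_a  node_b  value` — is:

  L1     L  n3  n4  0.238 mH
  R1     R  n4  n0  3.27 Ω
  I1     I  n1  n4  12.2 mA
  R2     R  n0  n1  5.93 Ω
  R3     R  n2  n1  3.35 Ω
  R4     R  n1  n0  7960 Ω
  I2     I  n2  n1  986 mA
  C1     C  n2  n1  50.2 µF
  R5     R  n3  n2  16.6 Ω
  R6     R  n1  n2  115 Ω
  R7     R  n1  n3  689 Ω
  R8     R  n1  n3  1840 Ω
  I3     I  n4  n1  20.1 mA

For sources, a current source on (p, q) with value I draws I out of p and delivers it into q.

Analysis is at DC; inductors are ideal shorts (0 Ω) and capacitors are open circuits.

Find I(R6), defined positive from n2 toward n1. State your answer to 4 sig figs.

MNA unknowns: 4 node voltages V₁..V_4 plus 1 source current (L1)
L1: row V3−V4=0, i_L1 at 3,4
R1: Y=0.3058 on G[4,0]
I1: z[1]−=0.0122, z[4]+=0.0122
R2: Y=0.1686 on G[0,1]
R3: Y=0.2985 on G[2,1]
R4: Y=0.0001256 on G[1,0]
I2: z[2]−=0.986, z[1]+=0.986
C1: Y=0.000 on G[2,1]
R5: Y=0.06024 on G[3,2]
R6: Y=0.008696 on G[1,2]
R7: Y=0.001451 on G[1,3]
R8: Y=0.0005435 on G[1,3]
I3: z[4]−=0.0201, z[1]+=0.0201
solve → V1=0.6782, V2=-2.178, V3=-0.3742, V4=-0.3742
aux → i_L1=-0.1065

-0.02483 A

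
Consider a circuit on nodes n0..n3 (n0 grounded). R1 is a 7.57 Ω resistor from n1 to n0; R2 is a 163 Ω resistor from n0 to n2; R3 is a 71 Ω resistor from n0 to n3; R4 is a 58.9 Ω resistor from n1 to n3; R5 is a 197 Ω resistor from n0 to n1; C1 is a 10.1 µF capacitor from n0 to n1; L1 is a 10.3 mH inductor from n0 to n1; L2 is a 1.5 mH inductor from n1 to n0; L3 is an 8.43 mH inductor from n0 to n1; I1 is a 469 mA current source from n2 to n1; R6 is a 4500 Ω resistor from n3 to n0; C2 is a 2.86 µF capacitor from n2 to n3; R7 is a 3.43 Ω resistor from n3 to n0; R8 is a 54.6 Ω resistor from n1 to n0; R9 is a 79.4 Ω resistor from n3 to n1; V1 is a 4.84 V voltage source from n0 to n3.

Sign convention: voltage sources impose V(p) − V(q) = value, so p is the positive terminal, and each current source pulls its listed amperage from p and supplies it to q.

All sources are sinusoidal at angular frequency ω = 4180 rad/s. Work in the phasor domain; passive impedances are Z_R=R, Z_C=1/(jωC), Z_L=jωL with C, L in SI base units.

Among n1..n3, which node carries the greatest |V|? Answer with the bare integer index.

2

Apply KCL at each of the 3 non-ground nodes and solve the resulting linear system.
Node n1: branches {R1, R4, R5, C1, L1, L2, L3, I1, R8, R9} → V_1 = 0.9608+0.8767j
Node n2: branches {R2, I1, C2} → V_2 = -19.77+29.09j
Node n3: branches {R3, R4, R6, C2, R7, R9, V1} → V_3 = -4.840+0.000j
Source currents: i(V1)=-1.304+0.1525j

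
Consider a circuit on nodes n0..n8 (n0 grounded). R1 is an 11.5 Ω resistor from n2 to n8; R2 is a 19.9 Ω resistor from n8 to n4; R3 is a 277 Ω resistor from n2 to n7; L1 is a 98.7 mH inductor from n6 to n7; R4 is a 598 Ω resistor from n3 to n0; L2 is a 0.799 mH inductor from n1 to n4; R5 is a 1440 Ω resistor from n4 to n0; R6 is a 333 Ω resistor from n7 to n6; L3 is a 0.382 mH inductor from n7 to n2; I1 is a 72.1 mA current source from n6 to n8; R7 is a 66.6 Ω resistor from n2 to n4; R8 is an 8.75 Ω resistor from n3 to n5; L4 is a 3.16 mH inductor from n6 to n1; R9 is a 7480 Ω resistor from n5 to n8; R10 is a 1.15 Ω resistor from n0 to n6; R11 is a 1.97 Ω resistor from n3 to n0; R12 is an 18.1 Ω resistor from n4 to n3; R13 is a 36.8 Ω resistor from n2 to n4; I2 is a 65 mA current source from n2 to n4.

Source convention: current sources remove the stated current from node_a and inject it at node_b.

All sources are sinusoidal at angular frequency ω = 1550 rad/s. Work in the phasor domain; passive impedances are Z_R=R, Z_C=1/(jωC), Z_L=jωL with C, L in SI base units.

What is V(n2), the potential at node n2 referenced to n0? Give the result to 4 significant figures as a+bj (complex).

MNA unknowns: 8 node voltages V₁..V_8
R1: Y=0.08696+0.000j on G[2,8]
R2: Y=0.05025+0.000j on G[8,4]
R3: Y=0.003610+0.000j on G[2,7]
L1: Y=0.000-0.006537j on G[6,7]
R4: Y=0.001672+0.000j on G[3,0]
L2: Y=0.000-0.8075j on G[1,4]
R5: Y=0.0006944+0.000j on G[4,0]
R6: Y=0.003003+0.000j on G[7,6]
L3: Y=0.000-1.689j on G[7,2]
I1: z[6]−=0.0721, z[8]+=0.0721
R7: Y=0.01502+0.000j on G[2,4]
R8: Y=0.1143+0.000j on G[3,5]
L4: Y=0.000-0.2042j on G[6,1]
R9: Y=0.0001337+0.000j on G[5,8]
R10: Y=0.8696+0.000j on G[0,6]
R11: Y=0.5076+0.000j on G[3,0]
R12: Y=0.05525+0.000j on G[4,3]
R13: Y=0.02717+0.000j on G[2,4]
I2: z[2]−=0.065, z[4]+=0.065
solve → V1=0.09534+0.2919j, V2=-0.1657+0.3423j, V3=0.01197+0.03641j, V4=0.1212+0.3712j, V5=0.01250+0.03678j, V6=-0.007109-0.02162j, V7=-0.1644+0.3411j, V8=0.4644+0.3526j

-0.1657+0.3423j V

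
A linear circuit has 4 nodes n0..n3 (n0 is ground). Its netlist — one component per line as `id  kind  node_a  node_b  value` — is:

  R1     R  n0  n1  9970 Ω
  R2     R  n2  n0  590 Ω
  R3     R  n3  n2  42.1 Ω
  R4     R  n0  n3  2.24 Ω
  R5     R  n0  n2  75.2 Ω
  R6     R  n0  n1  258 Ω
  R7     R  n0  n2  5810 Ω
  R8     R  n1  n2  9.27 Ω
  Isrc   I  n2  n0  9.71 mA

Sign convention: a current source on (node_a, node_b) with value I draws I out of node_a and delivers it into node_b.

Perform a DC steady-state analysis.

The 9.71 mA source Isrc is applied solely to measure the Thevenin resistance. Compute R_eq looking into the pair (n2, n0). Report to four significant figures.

R_eq = 24.07 Ω

Apply KCL at each of the 3 non-ground nodes and solve the resulting linear system.
Node n1: branches {R1, R6, R8} → V_1 = -0.2254
Node n2: branches {R2, R3, R5, R7, R8, Isrc} → V_2 = -0.2337
Node n3: branches {R3, R4} → V_3 = -0.01181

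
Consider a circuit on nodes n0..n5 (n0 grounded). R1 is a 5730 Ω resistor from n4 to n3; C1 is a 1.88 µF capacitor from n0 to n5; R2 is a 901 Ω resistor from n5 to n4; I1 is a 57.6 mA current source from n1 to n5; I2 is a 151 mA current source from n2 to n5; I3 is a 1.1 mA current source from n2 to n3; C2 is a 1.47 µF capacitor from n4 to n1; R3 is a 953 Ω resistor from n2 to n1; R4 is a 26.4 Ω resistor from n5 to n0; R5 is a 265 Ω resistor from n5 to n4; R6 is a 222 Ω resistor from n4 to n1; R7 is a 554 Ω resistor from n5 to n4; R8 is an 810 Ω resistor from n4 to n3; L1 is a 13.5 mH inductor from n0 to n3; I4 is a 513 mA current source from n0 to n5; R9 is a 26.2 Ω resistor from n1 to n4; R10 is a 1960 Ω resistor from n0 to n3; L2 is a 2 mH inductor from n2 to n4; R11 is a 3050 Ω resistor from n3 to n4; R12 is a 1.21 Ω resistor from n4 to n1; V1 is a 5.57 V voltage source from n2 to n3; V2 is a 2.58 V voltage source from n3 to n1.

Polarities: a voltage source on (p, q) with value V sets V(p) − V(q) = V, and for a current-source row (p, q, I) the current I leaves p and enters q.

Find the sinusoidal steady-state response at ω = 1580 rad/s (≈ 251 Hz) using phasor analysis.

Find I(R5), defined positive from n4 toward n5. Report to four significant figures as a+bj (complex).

-0.06685-0.01038j A

Element admittances at ω=1580 rad/s:
  Y(R1) = 0.0001745+0.000j S between n4,n3
  Y(C1) = 0.000+0.002970j S between n0,n5
  Y(R2) = 0.001110+0.000j S between n5,n4
  I1: injects 0.0576 A into n5 (from n1)
  I2: injects 0.151 A into n5 (from n2)
  I3: injects 0.0011 A into n3 (from n2)
  Y(C2) = 0.000+0.002323j S between n4,n1
  Y(R3) = 0.001049+0.000j S between n2,n1
  Y(R4) = 0.03788+0.000j S between n5,n0
  Y(R5) = 0.003774+0.000j S between n5,n4
  Y(R6) = 0.004505+0.000j S between n4,n1
  Y(R7) = 0.001805+0.000j S between n5,n4
  Y(R8) = 0.001235+0.000j S between n4,n3
  Y(L1) = 0.000-0.04688j S between n0,n3
  I4: injects 0.513 A into n5 (from n0)
  Y(R9) = 0.03817+0.000j S between n1,n4
  Y(R10) = 0.0005102+0.000j S between n0,n3
  Y(L2) = 0.000-0.3165j S between n2,n4
  Y(R11) = 0.0003279+0.000j S between n3,n4
  Y(R12) = 0.8264+0.000j S between n4,n1
  V1: constraint V(n2)−V(n3) = 5.57
  V2: constraint V(n3)−V(n1) = 2.58
Assemble and solve the 7×7 MNA system:
  V(n1)=-2.993-1.917j  V(n2)=5.157-1.917j  V(n3)=-0.4133-1.917j  V(n4)=-1.930-4.474j  V(n5)=15.79-1.724j
  i(V1)=-0.9698+2.243j  i(V2)=-0.8812+2.220j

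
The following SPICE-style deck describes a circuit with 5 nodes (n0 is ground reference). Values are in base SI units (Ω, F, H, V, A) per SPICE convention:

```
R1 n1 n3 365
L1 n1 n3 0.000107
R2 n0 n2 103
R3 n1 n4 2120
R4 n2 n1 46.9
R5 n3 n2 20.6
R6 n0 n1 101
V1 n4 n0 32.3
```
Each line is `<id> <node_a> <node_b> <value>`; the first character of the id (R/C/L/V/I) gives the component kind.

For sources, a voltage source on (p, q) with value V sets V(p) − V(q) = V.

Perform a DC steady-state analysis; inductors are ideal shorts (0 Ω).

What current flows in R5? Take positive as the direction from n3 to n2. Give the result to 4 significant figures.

MNA unknowns: 4 node voltages V₁..V_4 plus 2 source currents (L1, V1)
R1: Y=0.002740 on G[1,3]
L1: row V1−V3=0, i_L1 at 1,3
R2: Y=0.009709 on G[0,2]
R3: Y=0.0004717 on G[1,4]
R4: Y=0.02132 on G[2,1]
R5: Y=0.04854 on G[3,2]
R6: Y=0.009901 on G[0,1]
V1: row V4−V0=32.3, i_V1 at 4,0
solve → V1=0.8063, V2=0.7079, V3=0.8063, V4=32.30
aux → i_L1=0.004775, i_V1=-0.01486

0.004775 A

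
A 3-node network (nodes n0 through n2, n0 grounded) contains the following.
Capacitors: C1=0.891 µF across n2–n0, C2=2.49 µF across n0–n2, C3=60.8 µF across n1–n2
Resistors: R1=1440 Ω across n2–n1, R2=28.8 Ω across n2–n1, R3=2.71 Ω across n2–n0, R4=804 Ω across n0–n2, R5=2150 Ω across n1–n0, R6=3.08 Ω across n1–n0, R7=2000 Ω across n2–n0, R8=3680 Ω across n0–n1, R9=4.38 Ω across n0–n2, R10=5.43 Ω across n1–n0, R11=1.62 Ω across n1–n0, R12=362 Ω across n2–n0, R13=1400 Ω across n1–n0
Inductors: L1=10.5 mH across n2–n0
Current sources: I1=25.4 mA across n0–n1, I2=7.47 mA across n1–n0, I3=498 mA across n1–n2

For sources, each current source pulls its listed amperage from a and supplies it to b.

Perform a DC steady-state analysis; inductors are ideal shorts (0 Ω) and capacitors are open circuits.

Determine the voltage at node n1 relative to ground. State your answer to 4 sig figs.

-0.4128 V

Element admittances at DC:
  Y(C1) = 0.000 S between n2,n0
  Y(R1) = 0.0006944 S between n2,n1
  Y(R2) = 0.03472 S between n2,n1
  Y(C2) = 0.000 S between n0,n2
  L1: short n2↔n0 (DC inductor)
  Y(R3) = 0.3690 S between n2,n0
  Y(R4) = 0.001244 S between n0,n2
  Y(R5) = 0.0004651 S between n1,n0
  Y(R6) = 0.3247 S between n1,n0
  Y(R7) = 0.0005000 S between n2,n0
  Y(R8) = 0.0002717 S between n0,n1
  I1: injects 0.0254 A into n1 (from n0)
  Y(R9) = 0.2283 S between n0,n2
  Y(R10) = 0.1842 S between n1,n0
  I2: injects 0.00747 A into n0 (from n1)
  Y(R11) = 0.6173 S between n1,n0
  Y(R12) = 0.002762 S between n2,n0
  Y(R13) = 0.0007143 S between n1,n0
  Y(C3) = 0.000 S between n1,n2
  I3: injects 0.498 A into n2 (from n1)
Assemble and solve the 3×3 MNA system:
  V(n1)=-0.4128  V(n2)=0.000
  i(L1)=0.4834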